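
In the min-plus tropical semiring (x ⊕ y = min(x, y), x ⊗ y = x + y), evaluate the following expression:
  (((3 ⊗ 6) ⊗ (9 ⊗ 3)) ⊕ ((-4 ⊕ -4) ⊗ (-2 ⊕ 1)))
(((3 ⊗ 6) ⊗ (9 ⊗ 3)) ⊕ ((-4 ⊕ -4) ⊗ (-2 ⊕ 1))) = -6

Expand innermost to outermost. Recall ⊕ takes the minimum of its arguments and ⊗ takes their sum. Working out the expression (((3 ⊗ 6) ⊗ (9 ⊗ 3)) ⊕ ((-4 ⊕ -4) ⊗ (-2 ⊕ 1))) gives -6.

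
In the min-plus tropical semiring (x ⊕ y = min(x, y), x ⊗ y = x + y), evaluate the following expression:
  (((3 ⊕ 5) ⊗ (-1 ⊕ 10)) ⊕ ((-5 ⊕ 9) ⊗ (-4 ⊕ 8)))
(((3 ⊕ 5) ⊗ (-1 ⊕ 10)) ⊕ ((-5 ⊕ 9) ⊗ (-4 ⊕ 8))) = -9

Expand innermost to outermost. Recall ⊕ takes the minimum of its arguments and ⊗ takes their sum. Working out the expression (((3 ⊕ 5) ⊗ (-1 ⊕ 10)) ⊕ ((-5 ⊕ 9) ⊗ (-4 ⊕ 8))) gives -9.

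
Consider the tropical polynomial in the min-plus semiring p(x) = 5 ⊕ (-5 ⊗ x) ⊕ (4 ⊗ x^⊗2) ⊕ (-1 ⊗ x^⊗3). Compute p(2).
p(2) = -3

A tropical monomial a ⊗ x^⊗i evaluates to a + i · x. Evaluating each term at x = 2:
  Term 0 contributes 5 + 0 · 2 = 5
  Term 1 contributes -5 + 1 · 2 = -3
  Term 2 contributes 4 + 2 · 2 = 8
  Term 3 contributes -1 + 3 · 2 = 5
p(2) = ⊕ of these = min[5, -3, 8, 5] = -3.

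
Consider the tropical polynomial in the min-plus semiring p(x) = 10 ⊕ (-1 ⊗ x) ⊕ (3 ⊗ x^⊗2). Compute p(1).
p(1) = 0

A tropical monomial a ⊗ x^⊗i evaluates to a + i · x. Evaluating each term at x = 1:
  Term 0 contributes 10 + 0 · 1 = 10
  Term 1 contributes -1 + 1 · 1 = 0
  Term 2 contributes 3 + 2 · 1 = 5
p(1) = ⊕ of these = min[10, 0, 5] = 0.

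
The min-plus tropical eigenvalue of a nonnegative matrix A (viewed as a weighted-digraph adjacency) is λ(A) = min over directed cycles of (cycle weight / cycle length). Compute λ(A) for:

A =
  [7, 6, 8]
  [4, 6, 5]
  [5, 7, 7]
λ(A) = 5

Enumerate directed cycles and compute their means (weight / length). Sample:
  cycle 0 → 0: weight = 7, length = 1, mean = 7/1 ≈ 7.000
  cycle 1 → 1: weight = 6, length = 1, mean = 6/1 ≈ 6.000
  cycle 2 → 2: weight = 7, length = 1, mean = 7/1 ≈ 7.000
  cycle 0 → 1 → 0: weight = 10, length = 2, mean = 10/2 ≈ 5.000
  cycle 0 → 2 → 0: weight = 13, length = 2, mean = 13/2 ≈ 6.500
  cycle 1 → 0 → 1: weight = 10, length = 2, mean = 10/2 ≈ 5.000
Minimum mean = 5.000, attained e.g. along the cycle 0 → 1 → 0 with weight 10 and length 2. So λ(A) = 10/2 = 5.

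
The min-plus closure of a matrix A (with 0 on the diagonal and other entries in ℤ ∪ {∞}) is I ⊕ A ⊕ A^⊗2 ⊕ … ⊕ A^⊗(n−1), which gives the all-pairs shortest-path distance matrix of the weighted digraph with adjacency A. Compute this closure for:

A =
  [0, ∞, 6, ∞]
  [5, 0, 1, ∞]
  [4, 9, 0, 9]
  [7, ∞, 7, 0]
Closure =
  [0, 15, 6, 15]
  [5, 0, 1, 10]
  [4, 9, 0, 9]
  [7, 16, 7, 0]

This is the Floyd-Warshall all-pairs shortest-path computation. For each intermediate vertex k = 0, 1, …, 3, update dist[i][j] ← min(dist[i][j], dist[i][k] + dist[k][j]). The final matrix gives, for each (i, j), the minimum total weight of any directed path from i to j (possibly empty when i = j).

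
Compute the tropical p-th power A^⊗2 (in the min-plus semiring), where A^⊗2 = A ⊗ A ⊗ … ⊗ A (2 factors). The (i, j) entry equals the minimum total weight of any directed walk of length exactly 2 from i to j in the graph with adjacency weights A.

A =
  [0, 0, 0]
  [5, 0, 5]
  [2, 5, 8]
A^⊗2 =
  [0, 0, 0]
  [5, 0, 5]
  [2, 2, 2]

Each entry (A^⊗2)_ij equals the minimum over all length-2 walks i = v_0 → v_1 → … → v_2 = j of Σ_t A[v_t][v_{t+1}]. For example, for (i, j) = (0, 2) we minimise over 3 possible intermediate vertex sequences; the minimum is 0, attained along the walk 0 → 0 → 2.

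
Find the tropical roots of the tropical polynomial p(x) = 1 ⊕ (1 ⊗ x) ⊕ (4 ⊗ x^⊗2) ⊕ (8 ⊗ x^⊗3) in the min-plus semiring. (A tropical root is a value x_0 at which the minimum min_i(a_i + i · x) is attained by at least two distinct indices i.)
Roots: {-4, -3, 0}

Each tropical root is a break point of the lower envelope of the lines y = a_i + i · x (there are 4 lines, with slopes 0, 1, ..., 3). Only the lines that attain the minimum somewhere contribute to roots; other lines are dominated. Here the surviving (envelope) indices are i = 3, i = 2, i = 1, i = 0.
Intersections between consecutive envelope lines give the roots: for adjacent envelope indices i < j the intersection is x = (a_i − a_j) / (j − i). Reading off the sorted break points: {-4, -3, 0}.
Verification: at each break x_0, at least two indices attain the minimum of min_i(a_i + i · x_0).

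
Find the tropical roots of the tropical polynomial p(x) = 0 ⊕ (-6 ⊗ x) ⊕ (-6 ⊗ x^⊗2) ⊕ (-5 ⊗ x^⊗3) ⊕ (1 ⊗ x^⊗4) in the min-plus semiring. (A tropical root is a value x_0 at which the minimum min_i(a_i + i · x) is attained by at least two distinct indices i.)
Roots: {-6, -1, 0, 6}

Each tropical root is a break point of the lower envelope of the lines y = a_i + i · x (there are 5 lines, with slopes 0, 1, ..., 4). Only the lines that attain the minimum somewhere contribute to roots; other lines are dominated. Here the surviving (envelope) indices are i = 4, i = 3, i = 2, i = 1, i = 0.
Intersections between consecutive envelope lines give the roots: for adjacent envelope indices i < j the intersection is x = (a_i − a_j) / (j − i). Reading off the sorted break points: {-6, -1, 0, 6}.
Verification: at each break x_0, at least two indices attain the minimum of min_i(a_i + i · x_0).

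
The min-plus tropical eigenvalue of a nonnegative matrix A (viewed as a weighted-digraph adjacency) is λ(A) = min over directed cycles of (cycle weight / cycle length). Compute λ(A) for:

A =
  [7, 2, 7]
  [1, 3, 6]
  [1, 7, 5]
λ(A) = 3/2

Enumerate directed cycles and compute their means (weight / length). Sample:
  cycle 0 → 0: weight = 7, length = 1, mean = 7/1 ≈ 7.000
  cycle 1 → 1: weight = 3, length = 1, mean = 3/1 ≈ 3.000
  cycle 2 → 2: weight = 5, length = 1, mean = 5/1 ≈ 5.000
  cycle 0 → 1 → 0: weight = 3, length = 2, mean = 3/2 ≈ 1.500
  cycle 0 → 2 → 0: weight = 8, length = 2, mean = 8/2 ≈ 4.000
  cycle 1 → 0 → 1: weight = 3, length = 2, mean = 3/2 ≈ 1.500
Minimum mean = 1.500, attained e.g. along the cycle 0 → 1 → 0 with weight 3 and length 2. So λ(A) = 3/2 = 3/2.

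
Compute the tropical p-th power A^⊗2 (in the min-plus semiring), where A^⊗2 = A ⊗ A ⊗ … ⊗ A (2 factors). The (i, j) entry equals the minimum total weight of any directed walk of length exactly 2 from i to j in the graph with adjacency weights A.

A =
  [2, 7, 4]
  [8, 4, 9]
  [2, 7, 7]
A^⊗2 =
  [4, 9, 6]
  [10, 8, 12]
  [4, 9, 6]

Each entry (A^⊗2)_ij equals the minimum over all length-2 walks i = v_0 → v_1 → … → v_2 = j of Σ_t A[v_t][v_{t+1}]. For example, for (i, j) = (0, 2) we minimise over 3 possible intermediate vertex sequences; the minimum is 6, attained along the walk 0 → 0 → 2.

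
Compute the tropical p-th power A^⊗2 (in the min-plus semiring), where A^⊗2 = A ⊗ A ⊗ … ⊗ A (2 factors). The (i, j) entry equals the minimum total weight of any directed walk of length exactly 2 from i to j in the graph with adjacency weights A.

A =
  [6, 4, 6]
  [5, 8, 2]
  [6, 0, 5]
A^⊗2 =
  [9, 6, 6]
  [8, 2, 7]
  [5, 5, 2]

Each entry (A^⊗2)_ij equals the minimum over all length-2 walks i = v_0 → v_1 → … → v_2 = j of Σ_t A[v_t][v_{t+1}]. For example, for (i, j) = (0, 2) we minimise over 3 possible intermediate vertex sequences; the minimum is 6, attained along the walk 0 → 1 → 2.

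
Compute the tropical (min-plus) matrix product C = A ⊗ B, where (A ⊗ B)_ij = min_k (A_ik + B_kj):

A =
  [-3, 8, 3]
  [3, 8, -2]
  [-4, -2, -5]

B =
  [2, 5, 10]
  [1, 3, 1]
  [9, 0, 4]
A ⊗ B =
  [-1, 2, 7]
  [5, -2, 2]
  [-2, -5, -1]

Apply the min-plus product entry-by-entry:
  C[0][0] = min over k of (A[0][0] + B[0][0] = -3 + 2 = -1, A[0][1] + B[1][0] = 8 + 1 = 9, A[0][2] + B[2][0] = 3 + 9 = 12) = -1 (attained at k = 0)
  C[0][1] = min over k of (A[0][0] + B[0][1] = -3 + 5 = 2, A[0][1] + B[1][1] = 8 + 3 = 11, A[0][2] + B[2][1] = 3 + 0 = 3) = 2 (attained at k = 0)
  C[0][2] = min over k of (A[0][0] + B[0][2] = -3 + 10 = 7, A[0][1] + B[1][2] = 8 + 1 = 9, A[0][2] + B[2][2] = 3 + 4 = 7) = 7 (attained at k = 0)
  C[1][0] = min over k of (A[1][0] + B[0][0] = 3 + 2 = 5, A[1][1] + B[1][0] = 8 + 1 = 9, A[1][2] + B[2][0] = -2 + 9 = 7) = 5 (attained at k = 0)
  C[1][1] = min over k of (A[1][0] + B[0][1] = 3 + 5 = 8, A[1][1] + B[1][1] = 8 + 3 = 11, A[1][2] + B[2][1] = -2 + 0 = -2) = -2 (attained at k = 2)
  C[1][2] = min over k of (A[1][0] + B[0][2] = 3 + 10 = 13, A[1][1] + B[1][2] = 8 + 1 = 9, A[1][2] + B[2][2] = -2 + 4 = 2) = 2 (attained at k = 2)
  C[2][0] = min over k of (A[2][0] + B[0][0] = -4 + 2 = -2, A[2][1] + B[1][0] = -2 + 1 = -1, A[2][2] + B[2][0] = -5 + 9 = 4) = -2 (attained at k = 0)
  C[2][1] = min over k of (A[2][0] + B[0][1] = -4 + 5 = 1, A[2][1] + B[1][1] = -2 + 3 = 1, A[2][2] + B[2][1] = -5 + 0 = -5) = -5 (attained at k = 2)
  C[2][2] = min over k of (A[2][0] + B[0][2] = -4 + 10 = 6, A[2][1] + B[1][2] = -2 + 1 = -1, A[2][2] + B[2][2] = -5 + 4 = -1) = -1 (attained at k = 1)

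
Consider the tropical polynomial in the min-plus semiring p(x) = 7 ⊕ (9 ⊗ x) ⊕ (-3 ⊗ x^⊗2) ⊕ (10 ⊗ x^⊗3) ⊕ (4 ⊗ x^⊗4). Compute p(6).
p(6) = 7

A tropical monomial a ⊗ x^⊗i evaluates to a + i · x. Evaluating each term at x = 6:
  Term 0 contributes 7 + 0 · 6 = 7
  Term 1 contributes 9 + 1 · 6 = 15
  Term 2 contributes -3 + 2 · 6 = 9
  Term 3 contributes 10 + 3 · 6 = 28
  Term 4 contributes 4 + 4 · 6 = 28
p(6) = ⊕ of these = min[7, 15, 9, 28, 28] = 7.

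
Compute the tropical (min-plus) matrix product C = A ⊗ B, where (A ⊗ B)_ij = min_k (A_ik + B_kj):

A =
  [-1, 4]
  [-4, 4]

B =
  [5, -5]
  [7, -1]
A ⊗ B =
  [4, -6]
  [1, -9]

Apply the min-plus product entry-by-entry:
  C[0][0] = min over k of (A[0][0] + B[0][0] = -1 + 5 = 4, A[0][1] + B[1][0] = 4 + 7 = 11) = 4 (attained at k = 0)
  C[0][1] = min over k of (A[0][0] + B[0][1] = -1 + -5 = -6, A[0][1] + B[1][1] = 4 + -1 = 3) = -6 (attained at k = 0)
  C[1][0] = min over k of (A[1][0] + B[0][0] = -4 + 5 = 1, A[1][1] + B[1][0] = 4 + 7 = 11) = 1 (attained at k = 0)
  C[1][1] = min over k of (A[1][0] + B[0][1] = -4 + -5 = -9, A[1][1] + B[1][1] = 4 + -1 = 3) = -9 (attained at k = 0)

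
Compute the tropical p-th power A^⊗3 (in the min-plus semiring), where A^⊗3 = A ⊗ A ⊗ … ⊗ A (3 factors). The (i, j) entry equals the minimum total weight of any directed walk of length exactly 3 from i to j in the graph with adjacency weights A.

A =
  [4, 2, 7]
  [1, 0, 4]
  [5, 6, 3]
A^⊗3 =
  [3, 2, 6]
  [1, 0, 4]
  [7, 6, 9]

Each entry (A^⊗3)_ij equals the minimum over all length-3 walks i = v_0 → v_1 → … → v_3 = j of Σ_t A[v_t][v_{t+1}]. For example, for (i, j) = (0, 2) we minimise over 9 possible intermediate vertex sequences; the minimum is 6, attained along the walk 0 → 1 → 1 → 2.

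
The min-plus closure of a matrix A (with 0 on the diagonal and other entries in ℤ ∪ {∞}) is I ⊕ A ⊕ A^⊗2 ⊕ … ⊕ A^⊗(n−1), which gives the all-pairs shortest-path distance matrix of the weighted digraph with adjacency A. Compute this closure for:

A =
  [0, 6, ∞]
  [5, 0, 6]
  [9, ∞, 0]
Closure =
  [0, 6, 12]
  [5, 0, 6]
  [9, 15, 0]

This is the Floyd-Warshall all-pairs shortest-path computation. For each intermediate vertex k = 0, 1, …, 2, update dist[i][j] ← min(dist[i][j], dist[i][k] + dist[k][j]). The final matrix gives, for each (i, j), the minimum total weight of any directed path from i to j (possibly empty when i = j).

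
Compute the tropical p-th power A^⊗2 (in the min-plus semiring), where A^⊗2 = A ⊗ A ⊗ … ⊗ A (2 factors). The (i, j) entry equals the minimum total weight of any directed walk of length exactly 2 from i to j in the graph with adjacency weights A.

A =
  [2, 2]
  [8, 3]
A^⊗2 =
  [4, 4]
  [10, 6]

Each entry (A^⊗2)_ij equals the minimum over all length-2 walks i = v_0 → v_1 → … → v_2 = j of Σ_t A[v_t][v_{t+1}]. For example, for (i, j) = (0, 1) we minimise over 2 possible intermediate vertex sequences; the minimum is 4, attained along the walk 0 → 0 → 1.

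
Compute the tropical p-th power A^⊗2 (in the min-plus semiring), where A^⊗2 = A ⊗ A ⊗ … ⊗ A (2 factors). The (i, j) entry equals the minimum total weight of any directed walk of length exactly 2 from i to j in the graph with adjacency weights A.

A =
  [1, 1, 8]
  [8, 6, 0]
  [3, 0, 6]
A^⊗2 =
  [2, 2, 1]
  [3, 0, 6]
  [4, 4, 0]

Each entry (A^⊗2)_ij equals the minimum over all length-2 walks i = v_0 → v_1 → … → v_2 = j of Σ_t A[v_t][v_{t+1}]. For example, for (i, j) = (0, 2) we minimise over 3 possible intermediate vertex sequences; the minimum is 1, attained along the walk 0 → 1 → 2.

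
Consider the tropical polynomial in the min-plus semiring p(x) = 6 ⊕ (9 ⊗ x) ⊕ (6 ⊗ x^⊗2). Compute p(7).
p(7) = 6

A tropical monomial a ⊗ x^⊗i evaluates to a + i · x. Evaluating each term at x = 7:
  Term 0 contributes 6 + 0 · 7 = 6
  Term 1 contributes 9 + 1 · 7 = 16
  Term 2 contributes 6 + 2 · 7 = 20
p(7) = ⊕ of these = min[6, 16, 20] = 6.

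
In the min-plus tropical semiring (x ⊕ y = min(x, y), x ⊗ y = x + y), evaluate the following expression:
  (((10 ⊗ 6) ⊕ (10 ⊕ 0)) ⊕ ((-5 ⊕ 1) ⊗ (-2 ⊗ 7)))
(((10 ⊗ 6) ⊕ (10 ⊕ 0)) ⊕ ((-5 ⊕ 1) ⊗ (-2 ⊗ 7))) = 0

Expand innermost to outermost. Recall ⊕ takes the minimum of its arguments and ⊗ takes their sum. Working out the expression (((10 ⊗ 6) ⊕ (10 ⊕ 0)) ⊕ ((-5 ⊕ 1) ⊗ (-2 ⊗ 7))) gives 0.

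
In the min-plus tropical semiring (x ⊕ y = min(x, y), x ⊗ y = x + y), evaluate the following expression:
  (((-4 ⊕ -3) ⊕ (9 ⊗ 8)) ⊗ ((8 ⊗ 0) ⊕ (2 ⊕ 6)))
(((-4 ⊕ -3) ⊕ (9 ⊗ 8)) ⊗ ((8 ⊗ 0) ⊕ (2 ⊕ 6))) = -2

Expand innermost to outermost. Recall ⊕ takes the minimum of its arguments and ⊗ takes their sum. Working out the expression (((-4 ⊕ -3) ⊕ (9 ⊗ 8)) ⊗ ((8 ⊗ 0) ⊕ (2 ⊕ 6))) gives -2.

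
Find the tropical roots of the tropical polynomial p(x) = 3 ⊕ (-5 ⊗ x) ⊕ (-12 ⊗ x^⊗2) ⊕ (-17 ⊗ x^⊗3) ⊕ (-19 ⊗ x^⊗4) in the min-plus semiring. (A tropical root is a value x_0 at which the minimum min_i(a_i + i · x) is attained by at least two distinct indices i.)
Roots: {2, 5, 7, 8}

Each tropical root is a break point of the lower envelope of the lines y = a_i + i · x (there are 5 lines, with slopes 0, 1, ..., 4). Only the lines that attain the minimum somewhere contribute to roots; other lines are dominated. Here the surviving (envelope) indices are i = 4, i = 3, i = 2, i = 1, i = 0.
Intersections between consecutive envelope lines give the roots: for adjacent envelope indices i < j the intersection is x = (a_i − a_j) / (j − i). Reading off the sorted break points: {2, 5, 7, 8}.
Verification: at each break x_0, at least two indices attain the minimum of min_i(a_i + i · x_0).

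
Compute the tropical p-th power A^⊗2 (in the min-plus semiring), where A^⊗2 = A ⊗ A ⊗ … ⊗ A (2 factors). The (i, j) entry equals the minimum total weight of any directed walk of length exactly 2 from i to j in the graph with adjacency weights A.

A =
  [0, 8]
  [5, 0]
A^⊗2 =
  [0, 8]
  [5, 0]

Each entry (A^⊗2)_ij equals the minimum over all length-2 walks i = v_0 → v_1 → … → v_2 = j of Σ_t A[v_t][v_{t+1}]. For example, for (i, j) = (0, 1) we minimise over 2 possible intermediate vertex sequences; the minimum is 8, attained along the walk 0 → 0 → 1.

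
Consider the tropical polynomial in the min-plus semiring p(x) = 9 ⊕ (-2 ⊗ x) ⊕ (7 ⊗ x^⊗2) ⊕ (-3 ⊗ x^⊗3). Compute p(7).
p(7) = 5

A tropical monomial a ⊗ x^⊗i evaluates to a + i · x. Evaluating each term at x = 7:
  Term 0 contributes 9 + 0 · 7 = 9
  Term 1 contributes -2 + 1 · 7 = 5
  Term 2 contributes 7 + 2 · 7 = 21
  Term 3 contributes -3 + 3 · 7 = 18
p(7) = ⊕ of these = min[9, 5, 21, 18] = 5.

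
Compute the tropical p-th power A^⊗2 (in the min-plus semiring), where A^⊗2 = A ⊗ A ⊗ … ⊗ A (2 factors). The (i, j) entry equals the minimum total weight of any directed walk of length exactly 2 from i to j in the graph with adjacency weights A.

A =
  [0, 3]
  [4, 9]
A^⊗2 =
  [0, 3]
  [4, 7]

Each entry (A^⊗2)_ij equals the minimum over all length-2 walks i = v_0 → v_1 → … → v_2 = j of Σ_t A[v_t][v_{t+1}]. For example, for (i, j) = (0, 1) we minimise over 2 possible intermediate vertex sequences; the minimum is 3, attained along the walk 0 → 0 → 1.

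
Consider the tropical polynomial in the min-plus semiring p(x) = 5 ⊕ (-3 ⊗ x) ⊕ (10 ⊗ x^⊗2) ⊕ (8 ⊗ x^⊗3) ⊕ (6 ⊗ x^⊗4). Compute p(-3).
p(-3) = -6

A tropical monomial a ⊗ x^⊗i evaluates to a + i · x. Evaluating each term at x = -3:
  Term 0 contributes 5 + 0 · -3 = 5
  Term 1 contributes -3 + 1 · -3 = -6
  Term 2 contributes 10 + 2 · -3 = 4
  Term 3 contributes 8 + 3 · -3 = -1
  Term 4 contributes 6 + 4 · -3 = -6
p(-3) = ⊕ of these = min[5, -6, 4, -1, -6] = -6.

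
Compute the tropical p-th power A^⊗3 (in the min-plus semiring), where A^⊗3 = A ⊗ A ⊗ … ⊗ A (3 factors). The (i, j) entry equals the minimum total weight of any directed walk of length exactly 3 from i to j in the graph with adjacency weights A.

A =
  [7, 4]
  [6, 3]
A^⊗3 =
  [13, 10]
  [12, 9]

Each entry (A^⊗3)_ij equals the minimum over all length-3 walks i = v_0 → v_1 → … → v_3 = j of Σ_t A[v_t][v_{t+1}]. For example, for (i, j) = (0, 1) we minimise over 4 possible intermediate vertex sequences; the minimum is 10, attained along the walk 0 → 1 → 1 → 1.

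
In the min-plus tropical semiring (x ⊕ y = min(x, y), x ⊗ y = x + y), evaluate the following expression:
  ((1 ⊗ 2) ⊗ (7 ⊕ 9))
((1 ⊗ 2) ⊗ (7 ⊕ 9)) = 10

Expand innermost to outermost. Recall ⊕ takes the minimum of its arguments and ⊗ takes their sum. Working out the expression ((1 ⊗ 2) ⊗ (7 ⊕ 9)) gives 10.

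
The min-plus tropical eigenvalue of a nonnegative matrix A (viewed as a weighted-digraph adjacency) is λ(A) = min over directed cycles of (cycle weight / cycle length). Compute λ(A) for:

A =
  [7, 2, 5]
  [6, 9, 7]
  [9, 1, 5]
λ(A) = 4

Enumerate directed cycles and compute their means (weight / length). Sample:
  cycle 0 → 0: weight = 7, length = 1, mean = 7/1 ≈ 7.000
  cycle 1 → 1: weight = 9, length = 1, mean = 9/1 ≈ 9.000
  cycle 2 → 2: weight = 5, length = 1, mean = 5/1 ≈ 5.000
  cycle 0 → 1 → 0: weight = 8, length = 2, mean = 8/2 ≈ 4.000
  cycle 0 → 2 → 0: weight = 14, length = 2, mean = 14/2 ≈ 7.000
  cycle 1 → 0 → 1: weight = 8, length = 2, mean = 8/2 ≈ 4.000
Minimum mean = 4.000, attained e.g. along the cycle 0 → 1 → 0 with weight 8 and length 2. So λ(A) = 8/2 = 4.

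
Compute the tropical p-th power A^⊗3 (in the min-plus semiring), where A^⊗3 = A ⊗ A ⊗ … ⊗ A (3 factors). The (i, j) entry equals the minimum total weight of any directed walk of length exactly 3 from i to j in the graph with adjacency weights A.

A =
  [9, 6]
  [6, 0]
A^⊗3 =
  [12, 6]
  [6, 0]

Each entry (A^⊗3)_ij equals the minimum over all length-3 walks i = v_0 → v_1 → … → v_3 = j of Σ_t A[v_t][v_{t+1}]. For example, for (i, j) = (0, 1) we minimise over 4 possible intermediate vertex sequences; the minimum is 6, attained along the walk 0 → 1 → 1 → 1.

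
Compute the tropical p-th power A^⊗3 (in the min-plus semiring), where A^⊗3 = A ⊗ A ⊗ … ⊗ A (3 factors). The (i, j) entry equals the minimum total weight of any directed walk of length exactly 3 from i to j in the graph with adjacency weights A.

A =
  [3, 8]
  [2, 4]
A^⊗3 =
  [9, 14]
  [8, 12]

Each entry (A^⊗3)_ij equals the minimum over all length-3 walks i = v_0 → v_1 → … → v_3 = j of Σ_t A[v_t][v_{t+1}]. For example, for (i, j) = (0, 1) we minimise over 4 possible intermediate vertex sequences; the minimum is 14, attained along the walk 0 → 0 → 0 → 1.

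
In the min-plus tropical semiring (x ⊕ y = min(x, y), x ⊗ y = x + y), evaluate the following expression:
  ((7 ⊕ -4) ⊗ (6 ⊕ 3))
((7 ⊕ -4) ⊗ (6 ⊕ 3)) = -1

Expand innermost to outermost. Recall ⊕ takes the minimum of its arguments and ⊗ takes their sum. Working out the expression ((7 ⊕ -4) ⊗ (6 ⊕ 3)) gives -1.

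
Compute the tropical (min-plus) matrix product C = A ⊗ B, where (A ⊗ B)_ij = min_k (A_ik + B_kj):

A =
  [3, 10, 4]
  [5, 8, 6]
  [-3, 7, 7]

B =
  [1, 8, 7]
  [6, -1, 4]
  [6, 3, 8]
A ⊗ B =
  [4, 7, 10]
  [6, 7, 12]
  [-2, 5, 4]

Apply the min-plus product entry-by-entry:
  C[0][0] = min over k of (A[0][0] + B[0][0] = 3 + 1 = 4, A[0][1] + B[1][0] = 10 + 6 = 16, A[0][2] + B[2][0] = 4 + 6 = 10) = 4 (attained at k = 0)
  C[0][1] = min over k of (A[0][0] + B[0][1] = 3 + 8 = 11, A[0][1] + B[1][1] = 10 + -1 = 9, A[0][2] + B[2][1] = 4 + 3 = 7) = 7 (attained at k = 2)
  C[0][2] = min over k of (A[0][0] + B[0][2] = 3 + 7 = 10, A[0][1] + B[1][2] = 10 + 4 = 14, A[0][2] + B[2][2] = 4 + 8 = 12) = 10 (attained at k = 0)
  C[1][0] = min over k of (A[1][0] + B[0][0] = 5 + 1 = 6, A[1][1] + B[1][0] = 8 + 6 = 14, A[1][2] + B[2][0] = 6 + 6 = 12) = 6 (attained at k = 0)
  C[1][1] = min over k of (A[1][0] + B[0][1] = 5 + 8 = 13, A[1][1] + B[1][1] = 8 + -1 = 7, A[1][2] + B[2][1] = 6 + 3 = 9) = 7 (attained at k = 1)
  C[1][2] = min over k of (A[1][0] + B[0][2] = 5 + 7 = 12, A[1][1] + B[1][2] = 8 + 4 = 12, A[1][2] + B[2][2] = 6 + 8 = 14) = 12 (attained at k = 0)
  C[2][0] = min over k of (A[2][0] + B[0][0] = -3 + 1 = -2, A[2][1] + B[1][0] = 7 + 6 = 13, A[2][2] + B[2][0] = 7 + 6 = 13) = -2 (attained at k = 0)
  C[2][1] = min over k of (A[2][0] + B[0][1] = -3 + 8 = 5, A[2][1] + B[1][1] = 7 + -1 = 6, A[2][2] + B[2][1] = 7 + 3 = 10) = 5 (attained at k = 0)
  C[2][2] = min over k of (A[2][0] + B[0][2] = -3 + 7 = 4, A[2][1] + B[1][2] = 7 + 4 = 11, A[2][2] + B[2][2] = 7 + 8 = 15) = 4 (attained at k = 0)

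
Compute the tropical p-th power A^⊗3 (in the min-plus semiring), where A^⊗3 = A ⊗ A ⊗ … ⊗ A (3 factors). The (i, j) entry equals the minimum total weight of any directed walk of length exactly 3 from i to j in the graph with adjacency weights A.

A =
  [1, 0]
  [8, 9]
A^⊗3 =
  [3, 2]
  [10, 9]

Each entry (A^⊗3)_ij equals the minimum over all length-3 walks i = v_0 → v_1 → … → v_3 = j of Σ_t A[v_t][v_{t+1}]. For example, for (i, j) = (0, 1) we minimise over 4 possible intermediate vertex sequences; the minimum is 2, attained along the walk 0 → 0 → 0 → 1.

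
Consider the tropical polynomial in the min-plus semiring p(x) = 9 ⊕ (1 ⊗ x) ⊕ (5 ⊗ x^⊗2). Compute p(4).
p(4) = 5

A tropical monomial a ⊗ x^⊗i evaluates to a + i · x. Evaluating each term at x = 4:
  Term 0 contributes 9 + 0 · 4 = 9
  Term 1 contributes 1 + 1 · 4 = 5
  Term 2 contributes 5 + 2 · 4 = 13
p(4) = ⊕ of these = min[9, 5, 13] = 5.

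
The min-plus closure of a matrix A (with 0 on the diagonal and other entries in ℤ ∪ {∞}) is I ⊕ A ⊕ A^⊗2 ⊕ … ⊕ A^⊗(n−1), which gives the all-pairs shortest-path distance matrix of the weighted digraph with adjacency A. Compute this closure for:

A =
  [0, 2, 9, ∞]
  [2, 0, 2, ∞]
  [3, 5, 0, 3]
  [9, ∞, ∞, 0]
Closure =
  [0, 2, 4, 7]
  [2, 0, 2, 5]
  [3, 5, 0, 3]
  [9, 11, 13, 0]

This is the Floyd-Warshall all-pairs shortest-path computation. For each intermediate vertex k = 0, 1, …, 3, update dist[i][j] ← min(dist[i][j], dist[i][k] + dist[k][j]). The final matrix gives, for each (i, j), the minimum total weight of any directed path from i to j (possibly empty when i = j).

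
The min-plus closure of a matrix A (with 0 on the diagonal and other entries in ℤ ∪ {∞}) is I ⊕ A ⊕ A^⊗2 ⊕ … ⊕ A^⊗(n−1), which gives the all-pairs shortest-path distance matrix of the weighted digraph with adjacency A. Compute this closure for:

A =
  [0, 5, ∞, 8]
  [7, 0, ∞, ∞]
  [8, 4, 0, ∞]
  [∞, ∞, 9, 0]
Closure =
  [0, 5, 17, 8]
  [7, 0, 24, 15]
  [8, 4, 0, 16]
  [17, 13, 9, 0]

This is the Floyd-Warshall all-pairs shortest-path computation. For each intermediate vertex k = 0, 1, …, 3, update dist[i][j] ← min(dist[i][j], dist[i][k] + dist[k][j]). The final matrix gives, for each (i, j), the minimum total weight of any directed path from i to j (possibly empty when i = j).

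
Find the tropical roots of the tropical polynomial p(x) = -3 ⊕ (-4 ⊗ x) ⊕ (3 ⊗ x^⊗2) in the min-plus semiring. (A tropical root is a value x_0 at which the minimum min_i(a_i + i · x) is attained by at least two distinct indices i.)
Roots: {-7, 1}

Each tropical root is a break point of the lower envelope of the lines y = a_i + i · x (there are 3 lines, with slopes 0, 1, ..., 2). Only the lines that attain the minimum somewhere contribute to roots; other lines are dominated. Here the surviving (envelope) indices are i = 2, i = 1, i = 0.
Intersections between consecutive envelope lines give the roots: for adjacent envelope indices i < j the intersection is x = (a_i − a_j) / (j − i). Reading off the sorted break points: {-7, 1}.
Verification: at each break x_0, at least two indices attain the minimum of min_i(a_i + i · x_0).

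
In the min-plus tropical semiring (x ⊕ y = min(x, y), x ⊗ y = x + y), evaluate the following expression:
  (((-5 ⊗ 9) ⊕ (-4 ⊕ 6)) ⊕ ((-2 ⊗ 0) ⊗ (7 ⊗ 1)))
(((-5 ⊗ 9) ⊕ (-4 ⊕ 6)) ⊕ ((-2 ⊗ 0) ⊗ (7 ⊗ 1))) = -4

Expand innermost to outermost. Recall ⊕ takes the minimum of its arguments and ⊗ takes their sum. Working out the expression (((-5 ⊗ 9) ⊕ (-4 ⊕ 6)) ⊕ ((-2 ⊗ 0) ⊗ (7 ⊗ 1))) gives -4.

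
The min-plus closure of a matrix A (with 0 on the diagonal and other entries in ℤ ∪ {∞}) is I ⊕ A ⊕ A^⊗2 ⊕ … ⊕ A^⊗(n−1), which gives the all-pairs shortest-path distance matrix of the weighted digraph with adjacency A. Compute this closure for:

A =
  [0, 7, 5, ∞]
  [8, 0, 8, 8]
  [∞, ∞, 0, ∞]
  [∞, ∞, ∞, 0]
Closure =
  [0, 7, 5, 15]
  [8, 0, 8, 8]
  [∞, ∞, 0, ∞]
  [∞, ∞, ∞, 0]

This is the Floyd-Warshall all-pairs shortest-path computation. For each intermediate vertex k = 0, 1, …, 3, update dist[i][j] ← min(dist[i][j], dist[i][k] + dist[k][j]). The final matrix gives, for each (i, j), the minimum total weight of any directed path from i to j (possibly empty when i = j).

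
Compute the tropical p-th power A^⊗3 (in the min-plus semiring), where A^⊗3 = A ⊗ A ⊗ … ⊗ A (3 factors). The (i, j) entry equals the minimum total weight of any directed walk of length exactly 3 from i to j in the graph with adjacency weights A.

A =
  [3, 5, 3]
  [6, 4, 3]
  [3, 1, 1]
A^⊗3 =
  [7, 5, 5]
  [7, 5, 5]
  [5, 3, 3]

Each entry (A^⊗3)_ij equals the minimum over all length-3 walks i = v_0 → v_1 → … → v_3 = j of Σ_t A[v_t][v_{t+1}]. For example, for (i, j) = (0, 2) we minimise over 9 possible intermediate vertex sequences; the minimum is 5, attained along the walk 0 → 2 → 2 → 2.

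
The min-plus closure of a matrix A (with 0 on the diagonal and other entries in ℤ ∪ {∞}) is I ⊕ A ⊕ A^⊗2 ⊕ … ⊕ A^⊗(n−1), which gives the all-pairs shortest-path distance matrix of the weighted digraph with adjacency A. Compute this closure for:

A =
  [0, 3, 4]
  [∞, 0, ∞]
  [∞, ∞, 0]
Closure =
  [0, 3, 4]
  [∞, 0, ∞]
  [∞, ∞, 0]

This is the Floyd-Warshall all-pairs shortest-path computation. For each intermediate vertex k = 0, 1, …, 2, update dist[i][j] ← min(dist[i][j], dist[i][k] + dist[k][j]). The final matrix gives, for each (i, j), the minimum total weight of any directed path from i to j (possibly empty when i = j).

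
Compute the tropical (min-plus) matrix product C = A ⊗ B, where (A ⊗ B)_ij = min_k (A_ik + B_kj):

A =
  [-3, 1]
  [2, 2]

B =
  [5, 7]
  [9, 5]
A ⊗ B =
  [2, 4]
  [7, 7]

Apply the min-plus product entry-by-entry:
  C[0][0] = min over k of (A[0][0] + B[0][0] = -3 + 5 = 2, A[0][1] + B[1][0] = 1 + 9 = 10) = 2 (attained at k = 0)
  C[0][1] = min over k of (A[0][0] + B[0][1] = -3 + 7 = 4, A[0][1] + B[1][1] = 1 + 5 = 6) = 4 (attained at k = 0)
  C[1][0] = min over k of (A[1][0] + B[0][0] = 2 + 5 = 7, A[1][1] + B[1][0] = 2 + 9 = 11) = 7 (attained at k = 0)
  C[1][1] = min over k of (A[1][0] + B[0][1] = 2 + 7 = 9, A[1][1] + B[1][1] = 2 + 5 = 7) = 7 (attained at k = 1)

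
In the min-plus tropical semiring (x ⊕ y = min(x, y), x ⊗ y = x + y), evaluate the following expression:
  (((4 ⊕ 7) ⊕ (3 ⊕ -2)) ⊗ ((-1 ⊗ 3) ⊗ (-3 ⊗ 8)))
(((4 ⊕ 7) ⊕ (3 ⊕ -2)) ⊗ ((-1 ⊗ 3) ⊗ (-3 ⊗ 8))) = 5

Expand innermost to outermost. Recall ⊕ takes the minimum of its arguments and ⊗ takes their sum. Working out the expression (((4 ⊕ 7) ⊕ (3 ⊕ -2)) ⊗ ((-1 ⊗ 3) ⊗ (-3 ⊗ 8))) gives 5.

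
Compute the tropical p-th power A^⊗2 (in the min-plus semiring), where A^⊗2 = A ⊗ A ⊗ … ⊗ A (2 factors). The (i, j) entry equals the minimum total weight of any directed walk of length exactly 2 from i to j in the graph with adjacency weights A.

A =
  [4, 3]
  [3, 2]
A^⊗2 =
  [6, 5]
  [5, 4]

Each entry (A^⊗2)_ij equals the minimum over all length-2 walks i = v_0 → v_1 → … → v_2 = j of Σ_t A[v_t][v_{t+1}]. For example, for (i, j) = (0, 1) we minimise over 2 possible intermediate vertex sequences; the minimum is 5, attained along the walk 0 → 1 → 1.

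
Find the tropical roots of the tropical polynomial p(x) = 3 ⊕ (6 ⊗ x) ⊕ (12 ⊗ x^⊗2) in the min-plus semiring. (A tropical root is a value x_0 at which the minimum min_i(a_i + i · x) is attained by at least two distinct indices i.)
Roots: {-6, -3}

Each tropical root is a break point of the lower envelope of the lines y = a_i + i · x (there are 3 lines, with slopes 0, 1, ..., 2). Only the lines that attain the minimum somewhere contribute to roots; other lines are dominated. Here the surviving (envelope) indices are i = 2, i = 1, i = 0.
Intersections between consecutive envelope lines give the roots: for adjacent envelope indices i < j the intersection is x = (a_i − a_j) / (j − i). Reading off the sorted break points: {-6, -3}.
Verification: at each break x_0, at least two indices attain the minimum of min_i(a_i + i · x_0).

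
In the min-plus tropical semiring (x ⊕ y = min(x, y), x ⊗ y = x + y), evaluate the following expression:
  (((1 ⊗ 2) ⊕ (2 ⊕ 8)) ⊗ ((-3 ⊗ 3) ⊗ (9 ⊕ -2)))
(((1 ⊗ 2) ⊕ (2 ⊕ 8)) ⊗ ((-3 ⊗ 3) ⊗ (9 ⊕ -2))) = 0

Expand innermost to outermost. Recall ⊕ takes the minimum of its arguments and ⊗ takes their sum. Working out the expression (((1 ⊗ 2) ⊕ (2 ⊕ 8)) ⊗ ((-3 ⊗ 3) ⊗ (9 ⊕ -2))) gives 0.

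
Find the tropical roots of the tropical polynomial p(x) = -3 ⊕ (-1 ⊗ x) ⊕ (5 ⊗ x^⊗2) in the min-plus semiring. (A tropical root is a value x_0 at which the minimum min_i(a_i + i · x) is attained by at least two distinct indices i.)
Roots: {-6, -2}

Each tropical root is a break point of the lower envelope of the lines y = a_i + i · x (there are 3 lines, with slopes 0, 1, ..., 2). Only the lines that attain the minimum somewhere contribute to roots; other lines are dominated. Here the surviving (envelope) indices are i = 2, i = 1, i = 0.
Intersections between consecutive envelope lines give the roots: for adjacent envelope indices i < j the intersection is x = (a_i − a_j) / (j − i). Reading off the sorted break points: {-6, -2}.
Verification: at each break x_0, at least two indices attain the minimum of min_i(a_i + i · x_0).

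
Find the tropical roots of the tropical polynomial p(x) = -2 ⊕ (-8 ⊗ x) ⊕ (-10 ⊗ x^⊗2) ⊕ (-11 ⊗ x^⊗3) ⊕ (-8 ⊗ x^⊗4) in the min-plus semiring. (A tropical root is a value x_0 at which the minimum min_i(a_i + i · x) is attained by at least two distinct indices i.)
Roots: {-3, 1, 2, 6}

Each tropical root is a break point of the lower envelope of the lines y = a_i + i · x (there are 5 lines, with slopes 0, 1, ..., 4). Only the lines that attain the minimum somewhere contribute to roots; other lines are dominated. Here the surviving (envelope) indices are i = 4, i = 3, i = 2, i = 1, i = 0.
Intersections between consecutive envelope lines give the roots: for adjacent envelope indices i < j the intersection is x = (a_i − a_j) / (j − i). Reading off the sorted break points: {-3, 1, 2, 6}.
Verification: at each break x_0, at least two indices attain the minimum of min_i(a_i + i · x_0).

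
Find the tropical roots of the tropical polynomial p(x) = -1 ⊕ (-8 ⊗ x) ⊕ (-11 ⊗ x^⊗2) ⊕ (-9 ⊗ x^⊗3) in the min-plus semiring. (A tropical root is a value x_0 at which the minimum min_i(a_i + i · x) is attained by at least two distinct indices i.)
Roots: {-2, 3, 7}

Each tropical root is a break point of the lower envelope of the lines y = a_i + i · x (there are 4 lines, with slopes 0, 1, ..., 3). Only the lines that attain the minimum somewhere contribute to roots; other lines are dominated. Here the surviving (envelope) indices are i = 3, i = 2, i = 1, i = 0.
Intersections between consecutive envelope lines give the roots: for adjacent envelope indices i < j the intersection is x = (a_i − a_j) / (j − i). Reading off the sorted break points: {-2, 3, 7}.
Verification: at each break x_0, at least two indices attain the minimum of min_i(a_i + i · x_0).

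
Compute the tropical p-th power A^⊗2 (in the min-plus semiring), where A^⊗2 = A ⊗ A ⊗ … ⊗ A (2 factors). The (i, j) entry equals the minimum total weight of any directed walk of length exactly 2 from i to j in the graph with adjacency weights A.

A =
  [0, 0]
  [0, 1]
A^⊗2 =
  [0, 0]
  [0, 0]

Each entry (A^⊗2)_ij equals the minimum over all length-2 walks i = v_0 → v_1 → … → v_2 = j of Σ_t A[v_t][v_{t+1}]. For example, for (i, j) = (0, 1) we minimise over 2 possible intermediate vertex sequences; the minimum is 0, attained along the walk 0 → 0 → 1.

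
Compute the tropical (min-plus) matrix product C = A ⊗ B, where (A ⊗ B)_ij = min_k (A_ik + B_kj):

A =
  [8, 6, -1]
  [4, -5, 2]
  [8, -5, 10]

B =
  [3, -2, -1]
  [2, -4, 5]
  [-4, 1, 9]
A ⊗ B =
  [-5, 0, 7]
  [-3, -9, 0]
  [-3, -9, 0]

Apply the min-plus product entry-by-entry:
  C[0][0] = min over k of (A[0][0] + B[0][0] = 8 + 3 = 11, A[0][1] + B[1][0] = 6 + 2 = 8, A[0][2] + B[2][0] = -1 + -4 = -5) = -5 (attained at k = 2)
  C[0][1] = min over k of (A[0][0] + B[0][1] = 8 + -2 = 6, A[0][1] + B[1][1] = 6 + -4 = 2, A[0][2] + B[2][1] = -1 + 1 = 0) = 0 (attained at k = 2)
  C[0][2] = min over k of (A[0][0] + B[0][2] = 8 + -1 = 7, A[0][1] + B[1][2] = 6 + 5 = 11, A[0][2] + B[2][2] = -1 + 9 = 8) = 7 (attained at k = 0)
  C[1][0] = min over k of (A[1][0] + B[0][0] = 4 + 3 = 7, A[1][1] + B[1][0] = -5 + 2 = -3, A[1][2] + B[2][0] = 2 + -4 = -2) = -3 (attained at k = 1)
  C[1][1] = min over k of (A[1][0] + B[0][1] = 4 + -2 = 2, A[1][1] + B[1][1] = -5 + -4 = -9, A[1][2] + B[2][1] = 2 + 1 = 3) = -9 (attained at k = 1)
  C[1][2] = min over k of (A[1][0] + B[0][2] = 4 + -1 = 3, A[1][1] + B[1][2] = -5 + 5 = 0, A[1][2] + B[2][2] = 2 + 9 = 11) = 0 (attained at k = 1)
  C[2][0] = min over k of (A[2][0] + B[0][0] = 8 + 3 = 11, A[2][1] + B[1][0] = -5 + 2 = -3, A[2][2] + B[2][0] = 10 + -4 = 6) = -3 (attained at k = 1)
  C[2][1] = min over k of (A[2][0] + B[0][1] = 8 + -2 = 6, A[2][1] + B[1][1] = -5 + -4 = -9, A[2][2] + B[2][1] = 10 + 1 = 11) = -9 (attained at k = 1)
  C[2][2] = min over k of (A[2][0] + B[0][2] = 8 + -1 = 7, A[2][1] + B[1][2] = -5 + 5 = 0, A[2][2] + B[2][2] = 10 + 9 = 19) = 0 (attained at k = 1)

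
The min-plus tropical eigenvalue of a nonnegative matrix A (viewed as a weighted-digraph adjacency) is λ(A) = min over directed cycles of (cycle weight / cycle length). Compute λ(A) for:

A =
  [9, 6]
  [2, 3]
λ(A) = 3

Enumerate directed cycles and compute their means (weight / length). Sample:
  cycle 0 → 0: weight = 9, length = 1, mean = 9/1 ≈ 9.000
  cycle 1 → 1: weight = 3, length = 1, mean = 3/1 ≈ 3.000
  cycle 0 → 1 → 0: weight = 8, length = 2, mean = 8/2 ≈ 4.000
  cycle 1 → 0 → 1: weight = 8, length = 2, mean = 8/2 ≈ 4.000
Minimum mean = 3.000, attained e.g. along the cycle 1 → 1 with weight 3 and length 1. So λ(A) = 3/1 = 3.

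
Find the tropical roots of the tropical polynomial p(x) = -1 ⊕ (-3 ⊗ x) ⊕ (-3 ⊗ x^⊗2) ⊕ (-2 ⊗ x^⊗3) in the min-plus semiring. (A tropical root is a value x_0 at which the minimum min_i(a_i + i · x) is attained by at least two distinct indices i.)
Roots: {-1, 0, 2}

Each tropical root is a break point of the lower envelope of the lines y = a_i + i · x (there are 4 lines, with slopes 0, 1, ..., 3). Only the lines that attain the minimum somewhere contribute to roots; other lines are dominated. Here the surviving (envelope) indices are i = 3, i = 2, i = 1, i = 0.
Intersections between consecutive envelope lines give the roots: for adjacent envelope indices i < j the intersection is x = (a_i − a_j) / (j − i). Reading off the sorted break points: {-1, 0, 2}.
Verification: at each break x_0, at least two indices attain the minimum of min_i(a_i + i · x_0).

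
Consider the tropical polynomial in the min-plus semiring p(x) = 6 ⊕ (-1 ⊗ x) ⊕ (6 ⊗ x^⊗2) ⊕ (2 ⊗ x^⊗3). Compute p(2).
p(2) = 1

A tropical monomial a ⊗ x^⊗i evaluates to a + i · x. Evaluating each term at x = 2:
  Term 0 contributes 6 + 0 · 2 = 6
  Term 1 contributes -1 + 1 · 2 = 1
  Term 2 contributes 6 + 2 · 2 = 10
  Term 3 contributes 2 + 3 · 2 = 8
p(2) = ⊕ of these = min[6, 1, 10, 8] = 1.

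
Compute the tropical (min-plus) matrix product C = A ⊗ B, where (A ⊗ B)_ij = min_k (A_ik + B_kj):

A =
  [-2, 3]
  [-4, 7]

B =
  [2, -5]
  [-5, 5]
A ⊗ B =
  [-2, -7]
  [-2, -9]

Apply the min-plus product entry-by-entry:
  C[0][0] = min over k of (A[0][0] + B[0][0] = -2 + 2 = 0, A[0][1] + B[1][0] = 3 + -5 = -2) = -2 (attained at k = 1)
  C[0][1] = min over k of (A[0][0] + B[0][1] = -2 + -5 = -7, A[0][1] + B[1][1] = 3 + 5 = 8) = -7 (attained at k = 0)
  C[1][0] = min over k of (A[1][0] + B[0][0] = -4 + 2 = -2, A[1][1] + B[1][0] = 7 + -5 = 2) = -2 (attained at k = 0)
  C[1][1] = min over k of (A[1][0] + B[0][1] = -4 + -5 = -9, A[1][1] + B[1][1] = 7 + 5 = 12) = -9 (attained at k = 0)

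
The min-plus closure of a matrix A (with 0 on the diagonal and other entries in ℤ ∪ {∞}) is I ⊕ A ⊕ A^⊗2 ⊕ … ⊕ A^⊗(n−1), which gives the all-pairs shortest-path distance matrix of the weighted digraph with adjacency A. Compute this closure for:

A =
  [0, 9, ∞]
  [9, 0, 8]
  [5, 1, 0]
Closure =
  [0, 9, 17]
  [9, 0, 8]
  [5, 1, 0]

This is the Floyd-Warshall all-pairs shortest-path computation. For each intermediate vertex k = 0, 1, …, 2, update dist[i][j] ← min(dist[i][j], dist[i][k] + dist[k][j]). The final matrix gives, for each (i, j), the minimum total weight of any directed path from i to j (possibly empty when i = j).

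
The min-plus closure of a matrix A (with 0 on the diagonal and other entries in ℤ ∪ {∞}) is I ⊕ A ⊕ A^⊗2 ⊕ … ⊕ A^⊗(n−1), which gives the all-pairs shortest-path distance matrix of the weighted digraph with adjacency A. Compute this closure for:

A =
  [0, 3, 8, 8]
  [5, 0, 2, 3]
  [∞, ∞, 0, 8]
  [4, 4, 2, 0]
Closure =
  [0, 3, 5, 6]
  [5, 0, 2, 3]
  [12, 12, 0, 8]
  [4, 4, 2, 0]

This is the Floyd-Warshall all-pairs shortest-path computation. For each intermediate vertex k = 0, 1, …, 3, update dist[i][j] ← min(dist[i][j], dist[i][k] + dist[k][j]). The final matrix gives, for each (i, j), the minimum total weight of any directed path from i to j (possibly empty when i = j).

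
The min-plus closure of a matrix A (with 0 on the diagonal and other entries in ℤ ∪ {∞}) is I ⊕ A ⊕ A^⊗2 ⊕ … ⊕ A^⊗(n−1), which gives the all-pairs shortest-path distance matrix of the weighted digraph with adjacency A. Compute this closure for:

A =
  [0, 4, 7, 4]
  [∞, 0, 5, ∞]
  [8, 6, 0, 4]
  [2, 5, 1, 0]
Closure =
  [0, 4, 5, 4]
  [11, 0, 5, 9]
  [6, 6, 0, 4]
  [2, 5, 1, 0]

This is the Floyd-Warshall all-pairs shortest-path computation. For each intermediate vertex k = 0, 1, …, 3, update dist[i][j] ← min(dist[i][j], dist[i][k] + dist[k][j]). The final matrix gives, for each (i, j), the minimum total weight of any directed path from i to j (possibly empty when i = j).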